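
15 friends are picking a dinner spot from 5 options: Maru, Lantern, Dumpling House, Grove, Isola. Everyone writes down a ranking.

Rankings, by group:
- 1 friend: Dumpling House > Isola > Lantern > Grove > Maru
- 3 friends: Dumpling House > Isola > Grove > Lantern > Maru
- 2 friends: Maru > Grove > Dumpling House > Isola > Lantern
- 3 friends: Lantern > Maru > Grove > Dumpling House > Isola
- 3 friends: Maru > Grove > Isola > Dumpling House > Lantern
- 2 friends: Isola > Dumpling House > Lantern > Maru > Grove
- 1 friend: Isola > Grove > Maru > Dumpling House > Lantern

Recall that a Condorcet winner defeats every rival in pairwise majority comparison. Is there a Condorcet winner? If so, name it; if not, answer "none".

Pairwise majorities:
Maru vs Lantern: Lantern wins 9–6.
Maru vs Dumpling House: 9 to 6, Maru.
Maru vs Grove: Maru, 10–5.
Maru vs Isola: Maru wins 8–7.
Lantern vs Dumpling House: 3 for Lantern, 12 for Dumpling House — Dumpling House by 12–3.
Lantern vs Grove: 1+3+2 = 6 for Lantern, 9 for Grove — Grove by 9–6.
Lantern vs Isola: Isola wins 12–3.
Dumpling House vs Grove: Grove wins 9–6.
Dumpling House vs Isola: Dumpling House, 9–6.
Grove vs Isola: Grove is ranked higher on 2+3+3 = 8 ballots, Isola on 7. Grove wins 8–7.
No restaurant is unbeaten: Maru loses to Lantern; Lantern loses to Dumpling House; Dumpling House loses to Maru; Grove loses to Maru; Isola loses to Maru. In particular Maru beats Dumpling House beats Lantern beats Maru is a majority cycle — no Condorcet winner exists.

none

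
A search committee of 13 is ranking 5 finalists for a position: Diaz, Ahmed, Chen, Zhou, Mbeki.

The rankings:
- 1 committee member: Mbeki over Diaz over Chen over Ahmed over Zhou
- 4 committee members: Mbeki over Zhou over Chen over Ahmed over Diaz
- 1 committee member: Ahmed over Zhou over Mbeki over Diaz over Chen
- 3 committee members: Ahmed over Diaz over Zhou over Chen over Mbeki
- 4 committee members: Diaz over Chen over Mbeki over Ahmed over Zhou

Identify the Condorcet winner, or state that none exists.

Head-to-head results (13 committee members):
Diaz–Ahmed: Ahmed 8–5.
Diaz–Chen: Diaz 9–4.
Diaz vs Zhou: Diaz wins 8–5.
Diaz–Mbeki: Diaz 7–6.
Ahmed–Chen: Chen 9–4.
Ahmed–Zhou: Ahmed 9–4.
Ahmed vs Mbeki: Mbeki wins 9–4.
Chen–Zhou: Zhou 8–5.
Chen vs Mbeki: Chen, 7–6.
Zhou–Mbeki: Mbeki 9–4.
Each candidate drops at least one matchup (Diaz loses to Ahmed; Ahmed loses to Chen; Chen loses to Diaz; Zhou loses to Diaz; Mbeki loses to Diaz); the cycle Diaz beats Chen beats Ahmed beats Diaz rules out a Condorcet winner.

none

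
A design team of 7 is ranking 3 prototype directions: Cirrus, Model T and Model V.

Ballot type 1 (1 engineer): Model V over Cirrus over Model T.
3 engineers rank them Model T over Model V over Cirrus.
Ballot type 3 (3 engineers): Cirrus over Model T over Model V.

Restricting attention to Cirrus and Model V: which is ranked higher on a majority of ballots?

Model V

Ballots ranking Cirrus above Model V: 3.
Ballots ranking Model V above Cirrus: 7 − 3 = 4.
Model V wins the head-to-head 4–3.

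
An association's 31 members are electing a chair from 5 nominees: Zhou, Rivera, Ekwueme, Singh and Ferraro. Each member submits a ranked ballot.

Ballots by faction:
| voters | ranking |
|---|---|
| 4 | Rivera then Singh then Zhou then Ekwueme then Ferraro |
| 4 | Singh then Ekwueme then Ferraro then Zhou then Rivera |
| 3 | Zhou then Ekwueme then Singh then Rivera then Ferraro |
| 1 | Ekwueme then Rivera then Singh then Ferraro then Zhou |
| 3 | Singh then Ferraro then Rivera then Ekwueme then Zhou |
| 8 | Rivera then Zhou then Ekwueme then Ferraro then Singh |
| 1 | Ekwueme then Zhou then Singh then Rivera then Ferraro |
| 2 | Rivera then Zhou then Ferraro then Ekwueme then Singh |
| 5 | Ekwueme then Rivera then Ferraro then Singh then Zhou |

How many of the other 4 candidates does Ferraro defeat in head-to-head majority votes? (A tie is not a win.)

Ferraro against each rival (31 voters):
Ferraro–Zhou: Zhou 18–13.
Ferraro–Rivera: Rivera 24–7.
Ferraro vs Ekwueme: 3+2 = 5 for Ferraro, 26 for Ekwueme — Ekwueme by 26–5.
Ferraro vs Singh: 8+2+5 = 15 for Ferraro, 16 for Singh — Singh by 16–15.
Ferraro beats no one; loses to Zhou, Rivera, Ekwueme, Singh — 0 pairwise wins.

0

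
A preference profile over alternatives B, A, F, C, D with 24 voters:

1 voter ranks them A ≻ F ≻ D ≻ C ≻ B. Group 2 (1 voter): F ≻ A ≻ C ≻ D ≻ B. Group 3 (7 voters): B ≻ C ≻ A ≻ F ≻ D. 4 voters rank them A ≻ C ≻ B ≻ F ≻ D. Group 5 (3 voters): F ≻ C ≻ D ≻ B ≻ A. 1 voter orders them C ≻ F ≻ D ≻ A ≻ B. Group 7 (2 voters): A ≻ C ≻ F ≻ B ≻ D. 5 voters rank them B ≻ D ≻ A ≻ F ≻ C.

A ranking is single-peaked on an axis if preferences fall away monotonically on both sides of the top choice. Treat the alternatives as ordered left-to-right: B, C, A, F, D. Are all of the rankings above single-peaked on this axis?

Axis positions: B=1, C=2, A=3, F=4, D=5.
Group 1 (peak A at position 3): ranking walks positions 3-4-5-2-1, expanding outward from the peak — single-peaked.
Group 2 (peak F at position 4): ranking walks positions 4-3-2-5-1, expanding outward from the peak — single-peaked.
Group 3 (peak B at position 1): ranking walks positions 1-2-3-4-5, expanding outward from the peak — single-peaked.
Group 4 (peak A at position 3): ranking walks positions 3-2-1-4-5, expanding outward from the peak — single-peaked.
Group 5: ranking walks positions 4-2-5-1-3; C is ranked above A even though A lies between C and the peak F on the axis — preferences dip and rise again. Not single-peaked.
Group 6: ranking walks positions 2-4-5-3-1; F is ranked above A even though A lies between F and the peak C on the axis — preferences dip and rise again. Not single-peaked.
Group 7 (peak A at position 3): ranking walks positions 3-2-4-1-5, expanding outward from the peak — single-peaked.
Group 8: ranking walks positions 1-5-3-4-2; D is ranked above C even though C lies between D and the peak B on the axis — preferences dip and rise again. Not single-peaked.
Group 5 violates single-peakedness, so the profile is not single-peaked on this axis.

no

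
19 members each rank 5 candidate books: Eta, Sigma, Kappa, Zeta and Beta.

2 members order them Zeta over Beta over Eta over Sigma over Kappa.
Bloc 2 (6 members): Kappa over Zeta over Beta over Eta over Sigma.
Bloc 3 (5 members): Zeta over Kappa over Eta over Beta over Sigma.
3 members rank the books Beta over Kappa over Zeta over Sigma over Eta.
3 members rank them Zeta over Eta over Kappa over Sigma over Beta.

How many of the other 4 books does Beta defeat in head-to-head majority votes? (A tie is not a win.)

2

Beta against each rival (19 members):
Beta vs Eta: Beta wins 11–8.
Beta–Sigma: Beta 16–3.
Beta vs Kappa: Beta is ranked higher on 2+3 = 5 ballots, Kappa on 14. Kappa wins 14–5.
Beta vs Zeta: 3 to 16, Zeta.
Beta beats Eta, Sigma; loses to Kappa, Zeta — 2 pairwise wins.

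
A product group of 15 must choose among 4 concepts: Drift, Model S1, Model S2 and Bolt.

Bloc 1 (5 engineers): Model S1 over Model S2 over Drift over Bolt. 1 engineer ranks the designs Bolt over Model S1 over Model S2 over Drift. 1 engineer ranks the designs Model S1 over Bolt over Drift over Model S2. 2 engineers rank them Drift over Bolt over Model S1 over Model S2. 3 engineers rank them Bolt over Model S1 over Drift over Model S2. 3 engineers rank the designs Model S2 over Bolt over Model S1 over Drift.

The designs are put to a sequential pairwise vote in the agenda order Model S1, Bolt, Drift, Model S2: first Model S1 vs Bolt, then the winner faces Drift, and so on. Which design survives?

Round 1: Model S1 vs Bolt — 6–9, Bolt advances.
Round 2: Bolt vs Drift — 8–7, Bolt advances.
Round 3: Bolt vs Model S2 — 7–8, Model S2 advances.
The agenda winner is Model S2.

Model S2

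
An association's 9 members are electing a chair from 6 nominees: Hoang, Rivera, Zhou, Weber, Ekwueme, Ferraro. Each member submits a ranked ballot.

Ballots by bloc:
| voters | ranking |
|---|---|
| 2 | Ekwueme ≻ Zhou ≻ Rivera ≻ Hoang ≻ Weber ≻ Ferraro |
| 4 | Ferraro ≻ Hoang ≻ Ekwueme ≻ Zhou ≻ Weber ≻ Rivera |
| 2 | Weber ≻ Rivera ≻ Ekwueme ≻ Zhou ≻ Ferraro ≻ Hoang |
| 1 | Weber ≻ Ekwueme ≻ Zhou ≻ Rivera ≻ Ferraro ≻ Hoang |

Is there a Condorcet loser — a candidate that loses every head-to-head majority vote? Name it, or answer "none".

none

Pairwise majorities:
Hoang vs Rivera: Rivera, 5–4.
Hoang vs Zhou: 4 for Hoang, 5 for Zhou — Zhou by 5–4.
Hoang vs Weber: 6 to 3, Hoang.
Hoang–Ekwueme: Ekwueme 5–4.
Hoang vs Ferraro: 2 for Hoang, 7 for Ferraro — Ferraro by 7–2.
Rivera vs Zhou: 2 to 7, Zhou.
Rivera vs Weber: Weber wins 7–2.
Rivera vs Ekwueme: Rivera is ranked higher on 2 ballots, Ekwueme on 7. Ekwueme wins 7–2.
Rivera vs Ferraro: Rivera is ranked higher on 2+2+1 = 5 ballots, Ferraro on 4. Rivera wins 5–4.
Zhou–Weber: Zhou 6–3.
Zhou vs Ekwueme: Ekwueme wins 9–0.
Zhou vs Ferraro: Zhou wins 5–4.
Weber vs Ekwueme: 3 to 6, Ekwueme.
Weber vs Ferraro: Weber, 5–4.
Ekwueme vs Ferraro: Ekwueme wins 5–4.
Each candidate has at least one pairwise win (Hoang beats Weber; Rivera beats Hoang; Zhou beats Hoang; Weber beats Rivera; Ekwueme beats Hoang; Ferraro beats Hoang) — no Condorcet loser.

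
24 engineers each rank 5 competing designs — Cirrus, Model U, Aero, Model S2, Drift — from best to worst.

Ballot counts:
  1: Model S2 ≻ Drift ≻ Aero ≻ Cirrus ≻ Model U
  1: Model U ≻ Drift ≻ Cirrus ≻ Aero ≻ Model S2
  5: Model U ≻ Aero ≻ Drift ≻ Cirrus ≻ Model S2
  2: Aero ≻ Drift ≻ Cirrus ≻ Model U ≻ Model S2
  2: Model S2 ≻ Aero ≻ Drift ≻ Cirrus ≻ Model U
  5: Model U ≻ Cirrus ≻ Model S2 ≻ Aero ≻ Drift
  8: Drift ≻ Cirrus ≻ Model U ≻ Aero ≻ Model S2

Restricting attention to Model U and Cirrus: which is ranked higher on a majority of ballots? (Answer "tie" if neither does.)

Cirrus

Ballots ranking Model U above Cirrus: 1 + 5 + 5 = 11.
Ballots ranking Cirrus above Model U: 24 − 11 = 13.
Cirrus wins the head-to-head 13–11.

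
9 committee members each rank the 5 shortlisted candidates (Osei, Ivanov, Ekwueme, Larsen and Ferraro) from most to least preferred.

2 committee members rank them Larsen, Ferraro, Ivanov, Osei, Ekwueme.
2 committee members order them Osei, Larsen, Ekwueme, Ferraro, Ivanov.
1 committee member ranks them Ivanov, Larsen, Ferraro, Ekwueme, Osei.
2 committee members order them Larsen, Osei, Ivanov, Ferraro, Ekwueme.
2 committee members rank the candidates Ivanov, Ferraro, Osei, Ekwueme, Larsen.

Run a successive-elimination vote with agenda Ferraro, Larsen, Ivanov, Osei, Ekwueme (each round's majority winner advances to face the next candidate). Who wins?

Round 1: Ferraro vs Larsen — 2–7, Larsen advances.
Round 2: Larsen vs Ivanov — 6–3, Larsen advances.
Round 3: Larsen vs Osei — 5–4, Larsen advances.
Round 4: Larsen vs Ekwueme — 7–2, Larsen advances.
The agenda winner is Larsen.

Larsen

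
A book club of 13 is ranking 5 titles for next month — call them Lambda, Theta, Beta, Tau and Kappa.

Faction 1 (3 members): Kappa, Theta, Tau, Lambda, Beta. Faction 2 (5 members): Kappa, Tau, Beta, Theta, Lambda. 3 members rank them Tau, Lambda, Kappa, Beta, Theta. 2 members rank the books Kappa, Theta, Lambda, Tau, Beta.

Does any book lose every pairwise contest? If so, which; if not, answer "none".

Head-to-head results (13 members):
Lambda vs Theta: Theta, 10–3.
Lambda vs Beta: Lambda preferred on 3+3+2 = 8 ballots; Lambda wins 8–5.
Lambda vs Tau: Tau wins 11–2.
Lambda vs Kappa: 3 for Lambda, 10 for Kappa — Kappa by 10–3.
Theta vs Beta: Beta, 8–5.
Theta vs Tau: Tau wins 8–5.
Theta vs Kappa: Kappa, 13–0.
Beta vs Tau: Tau wins 13–0.
Beta vs Kappa: Kappa wins 13–0.
Tau vs Kappa: 3 for Tau, 10 for Kappa — Kappa by 10–3.
Every book wins at least one matchup (Lambda beats Beta; Theta beats Lambda; Beta beats Theta; Tau beats Lambda; Kappa beats Lambda), so there is no Condorcet loser.

none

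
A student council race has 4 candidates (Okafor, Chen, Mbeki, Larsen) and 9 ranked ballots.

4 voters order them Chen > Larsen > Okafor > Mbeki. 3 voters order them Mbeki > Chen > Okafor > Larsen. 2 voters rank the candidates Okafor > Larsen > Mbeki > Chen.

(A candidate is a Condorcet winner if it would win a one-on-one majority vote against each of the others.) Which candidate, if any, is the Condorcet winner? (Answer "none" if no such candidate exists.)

none

Check each pair by majority over 9 ballots:
Okafor vs Chen: 2 for Okafor, 7 for Chen — Chen by 7–2.
Okafor vs Mbeki: 4+2 = 6 for Okafor, 3 for Mbeki — Okafor by 6–3.
Okafor vs Larsen: Okafor preferred on 3+2 = 5 ballots; Okafor wins 5–4.
Chen vs Mbeki: Chen preferred on 4 ballots; Mbeki wins 5–4.
Chen vs Larsen: 7 to 2, Chen.
Mbeki vs Larsen: Mbeki preferred on 3 ballots; Larsen wins 6–3.
Each candidate drops at least one matchup (Okafor loses to Chen; Chen loses to Mbeki; Mbeki loses to Okafor; Larsen loses to Okafor); the cycle Okafor beats Mbeki beats Chen beats Okafor rules out a Condorcet winner.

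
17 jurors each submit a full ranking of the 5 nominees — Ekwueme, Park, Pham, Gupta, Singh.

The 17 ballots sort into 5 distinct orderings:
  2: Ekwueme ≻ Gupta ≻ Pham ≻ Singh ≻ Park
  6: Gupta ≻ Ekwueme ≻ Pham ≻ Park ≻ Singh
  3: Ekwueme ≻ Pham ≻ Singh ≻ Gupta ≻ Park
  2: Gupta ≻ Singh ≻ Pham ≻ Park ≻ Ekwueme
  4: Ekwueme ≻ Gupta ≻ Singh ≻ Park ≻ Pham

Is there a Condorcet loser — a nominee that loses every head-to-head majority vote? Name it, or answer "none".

Head-to-head results (17 jurors):
Ekwueme–Park: Ekwueme 15–2.
Ekwueme vs Pham: 15 to 2, Ekwueme.
Ekwueme vs Gupta: Ekwueme wins 9–8.
Ekwueme–Singh: Ekwueme 15–2.
Park vs Pham: Pham wins 13–4.
Park vs Gupta: Gupta, 17–0.
Park vs Singh: 6 for Park, 11 for Singh — Singh by 11–6.
Pham vs Gupta: Gupta, 14–3.
Pham vs Singh: Pham is ranked higher on 2+6+3 = 11 ballots, Singh on 6. Pham wins 11–6.
Gupta vs Singh: Gupta preferred on 2+6+2+4 = 14 ballots; Gupta wins 14–3.
Only Park has no wins; Park is the Condorcet loser.

Park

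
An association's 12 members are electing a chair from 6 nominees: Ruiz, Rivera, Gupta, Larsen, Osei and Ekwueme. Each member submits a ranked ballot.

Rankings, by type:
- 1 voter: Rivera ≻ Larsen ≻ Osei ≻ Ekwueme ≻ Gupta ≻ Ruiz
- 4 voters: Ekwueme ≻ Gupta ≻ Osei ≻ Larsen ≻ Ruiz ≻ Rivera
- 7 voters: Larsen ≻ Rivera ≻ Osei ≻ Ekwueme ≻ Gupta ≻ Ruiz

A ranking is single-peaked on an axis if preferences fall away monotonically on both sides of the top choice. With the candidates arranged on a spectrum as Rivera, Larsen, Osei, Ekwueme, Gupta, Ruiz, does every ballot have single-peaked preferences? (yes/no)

yes

Axis positions: Rivera=1, Larsen=2, Osei=3, Ekwueme=4, Gupta=5, Ruiz=6.
Type 1 (peak Rivera at position 1): ranking walks positions 1-2-3-4-5-6, expanding outward from the peak — single-peaked.
Type 2 (peak Ekwueme at position 4): ranking walks positions 4-5-3-2-6-1, expanding outward from the peak — single-peaked.
Type 3 (peak Larsen at position 2): ranking walks positions 2-1-3-4-5-6, expanding outward from the peak — single-peaked.
Every ranking is single-peaked on this axis.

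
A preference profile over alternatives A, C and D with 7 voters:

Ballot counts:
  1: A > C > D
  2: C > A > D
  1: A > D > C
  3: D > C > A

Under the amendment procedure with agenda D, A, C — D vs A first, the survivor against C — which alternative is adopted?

C

Round 1: D vs A — 3–4, A advances.
Round 2: A vs C — 2–5, C advances.
The agenda winner is C.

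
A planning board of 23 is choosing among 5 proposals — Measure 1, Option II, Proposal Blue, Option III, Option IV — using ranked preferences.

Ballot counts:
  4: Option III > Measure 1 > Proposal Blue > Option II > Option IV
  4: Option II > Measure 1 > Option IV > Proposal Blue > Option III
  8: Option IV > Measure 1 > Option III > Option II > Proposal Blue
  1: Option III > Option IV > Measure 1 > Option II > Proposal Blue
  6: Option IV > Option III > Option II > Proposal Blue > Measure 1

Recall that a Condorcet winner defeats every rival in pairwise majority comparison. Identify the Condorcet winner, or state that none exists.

Head-to-head results (23 council members):
Measure 1 vs Option II: 13 to 10, Measure 1.
Measure 1 vs Proposal Blue: 4+4+8+1 = 17 for Measure 1, 6 for Proposal Blue — Measure 1 by 17–6.
Measure 1 vs Option III: 12 to 11, Measure 1.
Measure 1 vs Option IV: 4+4 = 8 for Measure 1, 15 for Option IV — Option IV by 15–8.
Option II vs Proposal Blue: Option II preferred on 4+8+1+6 = 19 ballots; Option II wins 19–4.
Option II vs Option III: Option II preferred on 4 ballots; Option III wins 19–4.
Option II vs Option IV: Option II is ranked higher on 4+4 = 8 ballots, Option IV on 15. Option IV wins 15–8.
Proposal Blue vs Option III: Proposal Blue is ranked higher on 4 ballots, Option III on 19. Option III wins 19–4.
Proposal Blue vs Option IV: Proposal Blue preferred on 4 ballots; Option IV wins 19–4.
Option III vs Option IV: 4+1 = 5 for Option III, 18 for Option IV — Option IV by 18–5.
Option IV wins every pairwise contest, so Option IV is the Condorcet winner.

Option IV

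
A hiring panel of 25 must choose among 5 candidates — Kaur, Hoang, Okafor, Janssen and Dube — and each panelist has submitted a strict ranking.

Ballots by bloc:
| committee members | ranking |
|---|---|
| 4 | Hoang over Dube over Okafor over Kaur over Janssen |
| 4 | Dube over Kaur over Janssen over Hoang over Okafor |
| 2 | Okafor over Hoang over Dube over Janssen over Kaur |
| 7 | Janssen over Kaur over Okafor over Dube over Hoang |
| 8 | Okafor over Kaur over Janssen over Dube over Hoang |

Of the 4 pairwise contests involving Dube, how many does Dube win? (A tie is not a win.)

1

Dube against each rival (25 committee members):
Dube vs Kaur: Dube is ranked higher on 4+4+2 = 10 ballots, Kaur on 15. Kaur wins 15–10.
Dube vs Hoang: 19 to 6, Dube.
Dube vs Okafor: Okafor, 17–8.
Dube vs Janssen: Dube is ranked higher on 4+4+2 = 10 ballots, Janssen on 15. Janssen wins 15–10.
Dube beats Hoang; loses to Kaur, Okafor, Janssen — 1 pairwise win.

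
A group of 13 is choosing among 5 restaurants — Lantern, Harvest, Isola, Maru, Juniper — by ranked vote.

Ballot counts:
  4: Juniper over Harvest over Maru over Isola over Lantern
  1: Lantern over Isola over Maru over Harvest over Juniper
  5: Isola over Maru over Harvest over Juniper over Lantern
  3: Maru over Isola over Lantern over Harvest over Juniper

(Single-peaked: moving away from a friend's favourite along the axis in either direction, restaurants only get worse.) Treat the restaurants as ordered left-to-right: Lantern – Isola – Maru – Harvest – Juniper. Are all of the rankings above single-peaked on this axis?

Axis positions: Lantern=1, Isola=2, Maru=3, Harvest=4, Juniper=5.
Faction 1 (peak Juniper at position 5): ranking walks positions 5-4-3-2-1, expanding outward from the peak — single-peaked.
Faction 2 (peak Lantern at position 1): ranking walks positions 1-2-3-4-5, expanding outward from the peak — single-peaked.
Faction 3 (peak Isola at position 2): ranking walks positions 2-3-4-5-1, expanding outward from the peak — single-peaked.
Faction 4 (peak Maru at position 3): ranking walks positions 3-2-1-4-5, expanding outward from the peak — single-peaked.
Every ranking is single-peaked on this axis.

yes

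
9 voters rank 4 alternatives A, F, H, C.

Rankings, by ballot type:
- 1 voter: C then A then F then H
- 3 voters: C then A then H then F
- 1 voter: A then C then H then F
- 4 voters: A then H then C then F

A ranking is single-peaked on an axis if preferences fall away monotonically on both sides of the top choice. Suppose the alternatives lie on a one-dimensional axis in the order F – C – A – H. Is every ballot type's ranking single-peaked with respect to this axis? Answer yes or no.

Axis positions: F=1, C=2, A=3, H=4.
Ballot type 1 (peak C at position 2): ranking walks positions 2-3-1-4, expanding outward from the peak — single-peaked.
Ballot type 2 (peak C at position 2): ranking walks positions 2-3-4-1, expanding outward from the peak — single-peaked.
Ballot type 3 (peak A at position 3): ranking walks positions 3-2-4-1, expanding outward from the peak — single-peaked.
Ballot type 4 (peak A at position 3): ranking walks positions 3-4-2-1, expanding outward from the peak — single-peaked.
Every ranking is single-peaked on this axis.

yes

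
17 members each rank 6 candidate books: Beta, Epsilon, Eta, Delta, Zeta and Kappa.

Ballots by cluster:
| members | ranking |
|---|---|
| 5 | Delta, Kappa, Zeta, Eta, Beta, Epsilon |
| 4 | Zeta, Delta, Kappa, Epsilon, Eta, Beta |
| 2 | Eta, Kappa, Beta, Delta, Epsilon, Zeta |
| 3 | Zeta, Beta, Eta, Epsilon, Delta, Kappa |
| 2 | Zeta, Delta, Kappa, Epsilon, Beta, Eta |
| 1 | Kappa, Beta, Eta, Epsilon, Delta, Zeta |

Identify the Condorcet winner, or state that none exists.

Zeta

Head-to-head results (17 members):
Beta vs Epsilon: Beta, 11–6.
Beta vs Eta: Eta, 11–6.
Beta vs Delta: Delta wins 11–6.
Beta vs Zeta: Zeta, 14–3.
Beta vs Kappa: Kappa wins 14–3.
Epsilon–Eta: Eta 11–6.
Epsilon vs Delta: Delta, 13–4.
Epsilon vs Zeta: Zeta wins 14–3.
Epsilon–Kappa: Kappa 14–3.
Eta vs Delta: Delta, 11–6.
Eta vs Zeta: Zeta wins 14–3.
Eta–Kappa: Kappa 12–5.
Delta vs Zeta: Zeta wins 9–8.
Delta–Kappa: Delta 14–3.
Zeta vs Kappa: Zeta, 9–8.
Zeta beats each of Beta, Epsilon, Eta, Delta, Kappa — Zeta is the Condorcet winner.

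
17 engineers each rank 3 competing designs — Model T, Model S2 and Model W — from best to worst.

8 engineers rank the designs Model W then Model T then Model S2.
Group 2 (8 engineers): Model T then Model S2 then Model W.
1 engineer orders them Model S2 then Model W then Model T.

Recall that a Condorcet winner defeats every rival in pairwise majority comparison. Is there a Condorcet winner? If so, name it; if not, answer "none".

none

Check each pair by majority over 17 ballots:
Model T vs Model S2: Model T wins 16–1.
Model T vs Model W: Model W wins 9–8.
Model S2 vs Model W: 9 to 8, Model S2.
No design is unbeaten: Model T loses to Model W; Model S2 loses to Model T; Model W loses to Model S2. In particular Model T beats Model S2 beats Model W beats Model T is a majority cycle — no Condorcet winner exists.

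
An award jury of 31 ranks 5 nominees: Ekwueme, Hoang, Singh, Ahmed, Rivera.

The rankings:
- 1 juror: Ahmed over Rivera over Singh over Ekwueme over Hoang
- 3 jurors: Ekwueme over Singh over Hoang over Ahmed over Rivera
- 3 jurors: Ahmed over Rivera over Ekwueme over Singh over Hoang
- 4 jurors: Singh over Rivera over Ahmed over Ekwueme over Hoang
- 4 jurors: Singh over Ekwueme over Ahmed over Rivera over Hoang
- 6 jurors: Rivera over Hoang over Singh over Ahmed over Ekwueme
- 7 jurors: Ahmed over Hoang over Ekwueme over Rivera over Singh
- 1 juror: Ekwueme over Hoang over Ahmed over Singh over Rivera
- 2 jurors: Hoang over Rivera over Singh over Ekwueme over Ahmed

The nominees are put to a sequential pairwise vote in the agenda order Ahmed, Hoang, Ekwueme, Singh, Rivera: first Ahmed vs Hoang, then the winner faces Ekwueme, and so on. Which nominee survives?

Round 1: Ahmed vs Hoang — 19–12, Ahmed advances.
Round 2: Ahmed vs Ekwueme — 21–10, Ahmed advances.
Round 3: Ahmed vs Singh — 12–19, Singh advances.
Round 4: Singh vs Rivera — 12–19, Rivera advances.
The agenda winner is Rivera.

Rivera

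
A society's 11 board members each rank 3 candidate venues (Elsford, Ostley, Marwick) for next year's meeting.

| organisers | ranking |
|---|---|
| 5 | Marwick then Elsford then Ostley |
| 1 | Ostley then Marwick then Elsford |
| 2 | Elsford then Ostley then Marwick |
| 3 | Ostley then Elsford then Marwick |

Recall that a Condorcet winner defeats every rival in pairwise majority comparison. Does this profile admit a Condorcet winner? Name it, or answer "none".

Head-to-head results (11 organisers):
Elsford vs Ostley: 5+2 = 7 for Elsford, 4 for Ostley — Elsford by 7–4.
Elsford vs Marwick: Elsford preferred on 2+3 = 5 ballots; Marwick wins 6–5.
Ostley vs Marwick: 1+2+3 = 6 for Ostley, 5 for Marwick — Ostley by 6–5.
Every city loses at least once (Elsford loses to Marwick; Ostley loses to Elsford; Marwick loses to Ostley). The majority relation contains the cycle Elsford beats Ostley beats Marwick beats Elsford, so there is no Condorcet winner.

none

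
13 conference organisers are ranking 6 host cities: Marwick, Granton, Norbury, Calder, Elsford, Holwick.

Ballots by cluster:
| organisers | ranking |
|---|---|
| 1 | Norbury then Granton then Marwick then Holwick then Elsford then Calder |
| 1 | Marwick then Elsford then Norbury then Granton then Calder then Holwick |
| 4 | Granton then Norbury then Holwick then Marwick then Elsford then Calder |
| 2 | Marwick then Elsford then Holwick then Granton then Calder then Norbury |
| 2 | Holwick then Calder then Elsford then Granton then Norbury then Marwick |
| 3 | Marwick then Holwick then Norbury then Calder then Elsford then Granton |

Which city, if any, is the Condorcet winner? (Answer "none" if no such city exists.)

none

Head-to-head results (13 organisers):
Marwick vs Granton: Marwick is ranked higher on 1+2+3 = 6 ballots, Granton on 7. Granton wins 7–6.
Marwick vs Norbury: Norbury wins 7–6.
Marwick vs Calder: Marwick, 11–2.
Marwick vs Elsford: Marwick preferred on 1+1+4+2+3 = 11 ballots; Marwick wins 11–2.
Marwick vs Holwick: Marwick, 7–6.
Granton vs Norbury: 4+2+2 = 8 for Granton, 5 for Norbury — Granton by 8–5.
Granton vs Calder: Granton wins 8–5.
Granton–Elsford: Elsford 8–5.
Granton vs Holwick: Holwick wins 7–6.
Norbury vs Calder: Norbury preferred on 1+1+4+3 = 9 ballots; Norbury wins 9–4.
Norbury vs Elsford: Norbury preferred on 1+4+3 = 8 ballots; Norbury wins 8–5.
Norbury vs Holwick: Norbury preferred on 1+1+4 = 6 ballots; Holwick wins 7–6.
Calder–Elsford: Elsford 8–5.
Calder vs Holwick: 1 for Calder, 12 for Holwick — Holwick by 12–1.
Elsford vs Holwick: Holwick, 10–3.
Every city loses at least once (Marwick loses to Granton; Granton loses to Elsford; Norbury loses to Granton; Calder loses to Marwick; Elsford loses to Marwick; Holwick loses to Marwick). The majority relation contains the cycle Marwick > Elsford > Granton > Marwick, so there is no Condorcet winner.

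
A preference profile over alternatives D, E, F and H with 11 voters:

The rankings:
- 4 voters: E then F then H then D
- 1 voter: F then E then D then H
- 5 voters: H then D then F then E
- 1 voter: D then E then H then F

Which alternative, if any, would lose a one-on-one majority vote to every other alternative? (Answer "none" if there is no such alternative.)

Pairwise majorities:
D–E: D 6–5.
D vs F: D is ranked higher on 5+1 = 6 ballots, F on 5. D wins 6–5.
D vs H: 1+1 = 2 for D, 9 for H — H by 9–2.
E vs F: F, 6–5.
E vs H: 6 to 5, E.
F–H: H 6–5.
No alternative is winless: D beats E; E beats H; F beats E; H beats D. There is no Condorcet loser.

none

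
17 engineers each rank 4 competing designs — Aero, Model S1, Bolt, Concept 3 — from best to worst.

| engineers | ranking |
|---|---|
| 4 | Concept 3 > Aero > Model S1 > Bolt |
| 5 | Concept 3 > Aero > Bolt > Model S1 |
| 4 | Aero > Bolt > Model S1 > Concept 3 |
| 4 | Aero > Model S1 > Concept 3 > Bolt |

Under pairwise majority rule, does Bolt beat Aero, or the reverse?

Aero

No ballot ranks Bolt above Aero: 0.
Ballots ranking Aero above Bolt: 17 − 0 = 17.
Aero wins the head-to-head 17–0.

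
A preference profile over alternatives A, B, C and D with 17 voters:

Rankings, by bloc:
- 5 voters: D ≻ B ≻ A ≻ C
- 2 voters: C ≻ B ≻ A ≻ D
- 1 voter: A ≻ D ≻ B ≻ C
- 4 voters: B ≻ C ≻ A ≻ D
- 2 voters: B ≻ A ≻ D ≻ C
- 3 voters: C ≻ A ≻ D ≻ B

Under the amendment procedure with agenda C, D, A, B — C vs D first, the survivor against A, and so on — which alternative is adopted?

B

Round 1: C vs D — 9–8, C advances.
Round 2: C vs A — 9–8, C advances.
Round 3: C vs B — 5–12, B advances.
B survives the agenda.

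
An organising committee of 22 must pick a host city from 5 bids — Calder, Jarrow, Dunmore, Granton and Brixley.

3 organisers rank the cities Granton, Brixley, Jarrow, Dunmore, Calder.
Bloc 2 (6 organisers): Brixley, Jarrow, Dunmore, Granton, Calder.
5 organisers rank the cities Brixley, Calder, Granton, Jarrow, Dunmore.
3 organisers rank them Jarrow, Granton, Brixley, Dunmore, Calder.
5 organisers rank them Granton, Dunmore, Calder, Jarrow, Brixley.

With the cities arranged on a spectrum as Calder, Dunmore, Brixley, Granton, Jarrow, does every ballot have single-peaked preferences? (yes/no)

no

Axis positions: Calder=1, Dunmore=2, Brixley=3, Granton=4, Jarrow=5.
Bloc 1 (peak Granton at position 4): ranking walks positions 4-3-5-2-1, expanding outward from the peak — single-peaked.
Bloc 2: ranking walks positions 3-5-2-4-1; Jarrow is ranked above Granton even though Granton lies between Jarrow and the peak Brixley on the axis — preferences dip and rise again. Not single-peaked.
Bloc 3: ranking walks positions 3-1-4-5-2; Calder is ranked above Dunmore even though Dunmore lies between Calder and the peak Brixley on the axis — preferences dip and rise again. Not single-peaked.
Bloc 4 (peak Jarrow at position 5): ranking walks positions 5-4-3-2-1, expanding outward from the peak — single-peaked.
Bloc 5: ranking walks positions 4-2-1-5-3; Dunmore is ranked above Brixley even though Brixley lies between Dunmore and the peak Granton on the axis — preferences dip and rise again. Not single-peaked.
Bloc 2 violates single-peakedness, so the profile is not single-peaked on this axis.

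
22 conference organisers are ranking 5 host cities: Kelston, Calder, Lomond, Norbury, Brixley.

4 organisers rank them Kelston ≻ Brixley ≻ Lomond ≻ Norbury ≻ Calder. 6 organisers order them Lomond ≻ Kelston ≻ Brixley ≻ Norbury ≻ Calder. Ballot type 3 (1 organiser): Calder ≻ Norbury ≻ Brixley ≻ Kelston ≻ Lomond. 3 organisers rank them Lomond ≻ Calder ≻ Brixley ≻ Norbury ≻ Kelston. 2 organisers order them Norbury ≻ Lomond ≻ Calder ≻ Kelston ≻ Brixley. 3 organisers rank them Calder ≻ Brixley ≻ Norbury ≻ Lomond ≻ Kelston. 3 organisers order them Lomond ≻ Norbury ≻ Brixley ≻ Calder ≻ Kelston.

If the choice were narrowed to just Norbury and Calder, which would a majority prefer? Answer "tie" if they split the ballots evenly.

Norbury

Ballots ranking Norbury above Calder: 4 + 6 + 2 + 3 = 15.
Ballots ranking Calder above Norbury: 22 − 15 = 7.
Norbury wins the head-to-head 15–7.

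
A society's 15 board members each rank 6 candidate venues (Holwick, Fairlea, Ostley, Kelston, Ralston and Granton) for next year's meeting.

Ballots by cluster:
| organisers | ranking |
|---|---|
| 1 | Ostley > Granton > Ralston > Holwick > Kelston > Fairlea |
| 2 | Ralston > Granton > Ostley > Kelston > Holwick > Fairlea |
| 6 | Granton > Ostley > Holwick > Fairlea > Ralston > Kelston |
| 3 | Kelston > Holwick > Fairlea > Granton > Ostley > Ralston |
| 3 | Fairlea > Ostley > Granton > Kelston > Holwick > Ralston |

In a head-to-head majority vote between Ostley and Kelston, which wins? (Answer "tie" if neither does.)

Ballots ranking Ostley above Kelston: 1 + 2 + 6 + 3 = 12.
Ballots ranking Kelston above Ostley: 15 − 12 = 3.
Ostley wins the head-to-head 12–3.

Ostley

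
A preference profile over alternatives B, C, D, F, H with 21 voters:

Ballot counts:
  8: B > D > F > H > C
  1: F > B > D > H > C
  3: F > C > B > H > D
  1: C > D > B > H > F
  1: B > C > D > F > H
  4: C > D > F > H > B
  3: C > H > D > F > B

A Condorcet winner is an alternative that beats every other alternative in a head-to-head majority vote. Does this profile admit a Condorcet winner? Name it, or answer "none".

Check each pair by majority over 21 ballots:
B vs C: C wins 11–10.
B vs D: B wins 13–8.
B vs F: F wins 11–10.
B vs H: B wins 14–7.
C vs D: C wins 12–9.
C vs F: F wins 12–9.
C vs H: C wins 12–9.
D vs F: D, 17–4.
D–H: D 15–6.
F vs H: F wins 17–4.
Each alternative drops at least one matchup (B loses to C; C loses to F; D loses to B; F loses to D; H loses to B); the cycle B beats D beats F beats B rules out a Condorcet winner.

none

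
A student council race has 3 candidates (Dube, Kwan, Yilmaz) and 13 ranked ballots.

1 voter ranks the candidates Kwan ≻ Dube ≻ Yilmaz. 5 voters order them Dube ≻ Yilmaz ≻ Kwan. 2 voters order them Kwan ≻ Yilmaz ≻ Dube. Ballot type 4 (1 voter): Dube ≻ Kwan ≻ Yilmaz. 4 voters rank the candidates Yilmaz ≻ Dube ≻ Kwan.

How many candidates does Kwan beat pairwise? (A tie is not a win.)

0

Kwan against each rival (13 voters):
Kwan vs Dube: Kwan is ranked higher on 1+2 = 3 ballots, Dube on 10. Dube wins 10–3.
Kwan vs Yilmaz: Yilmaz, 9–4.
Kwan beats no one; loses to Dube, Yilmaz — 0 pairwise wins.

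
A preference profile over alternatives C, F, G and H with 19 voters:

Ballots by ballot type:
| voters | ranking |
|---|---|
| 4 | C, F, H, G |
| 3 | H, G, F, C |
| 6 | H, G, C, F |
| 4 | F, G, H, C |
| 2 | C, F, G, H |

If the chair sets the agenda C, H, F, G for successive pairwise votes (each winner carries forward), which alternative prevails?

F

Round 1: C vs H — 6–13, H advances.
Round 2: H vs F — 9–10, F advances.
Round 3: F vs G — 10–9, F advances.
The agenda winner is F.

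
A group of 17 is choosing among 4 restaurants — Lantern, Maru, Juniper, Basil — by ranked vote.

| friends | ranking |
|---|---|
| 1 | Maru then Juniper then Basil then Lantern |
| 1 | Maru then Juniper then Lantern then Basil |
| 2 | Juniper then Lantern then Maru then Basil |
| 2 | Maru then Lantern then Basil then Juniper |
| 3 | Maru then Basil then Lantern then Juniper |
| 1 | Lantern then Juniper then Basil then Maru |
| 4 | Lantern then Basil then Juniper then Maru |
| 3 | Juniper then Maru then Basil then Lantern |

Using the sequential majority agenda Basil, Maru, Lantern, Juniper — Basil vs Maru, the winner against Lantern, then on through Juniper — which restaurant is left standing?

Round 1: Basil vs Maru — 5–12, Maru advances.
Round 2: Maru vs Lantern — 10–7, Maru advances.
Round 3: Maru vs Juniper — 7–10, Juniper advances.
Juniper survives the agenda.

Juniper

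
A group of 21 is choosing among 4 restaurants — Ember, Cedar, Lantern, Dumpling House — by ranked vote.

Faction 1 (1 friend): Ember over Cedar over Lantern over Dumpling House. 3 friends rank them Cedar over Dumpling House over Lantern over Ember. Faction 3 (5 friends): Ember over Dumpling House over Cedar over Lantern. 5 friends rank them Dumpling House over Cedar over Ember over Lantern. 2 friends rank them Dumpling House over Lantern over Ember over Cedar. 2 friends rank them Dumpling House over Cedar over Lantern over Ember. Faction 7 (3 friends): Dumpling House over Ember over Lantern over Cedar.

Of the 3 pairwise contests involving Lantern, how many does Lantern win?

0

Lantern against each rival (21 friends):
Lantern–Ember: Ember 14–7.
Lantern vs Cedar: 5 to 16, Cedar.
Lantern vs Dumpling House: Dumpling House wins 20–1.
Lantern beats no one; loses to Ember, Cedar, Dumpling House — 0 pairwise wins.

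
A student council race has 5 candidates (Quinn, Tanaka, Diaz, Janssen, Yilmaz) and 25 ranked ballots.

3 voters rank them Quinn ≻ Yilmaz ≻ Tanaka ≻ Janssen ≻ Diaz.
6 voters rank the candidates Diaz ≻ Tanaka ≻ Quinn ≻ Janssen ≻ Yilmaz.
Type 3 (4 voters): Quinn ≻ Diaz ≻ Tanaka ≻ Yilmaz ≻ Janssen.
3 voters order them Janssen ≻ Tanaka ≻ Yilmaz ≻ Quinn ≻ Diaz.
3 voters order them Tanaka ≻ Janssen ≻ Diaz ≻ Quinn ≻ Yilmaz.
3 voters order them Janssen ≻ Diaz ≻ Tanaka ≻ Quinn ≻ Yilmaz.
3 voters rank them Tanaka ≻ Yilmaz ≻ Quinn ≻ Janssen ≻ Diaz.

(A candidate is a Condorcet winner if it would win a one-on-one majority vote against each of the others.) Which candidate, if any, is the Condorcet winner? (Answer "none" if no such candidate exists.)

Pairwise majorities:
Quinn vs Tanaka: 3+4 = 7 for Quinn, 18 for Tanaka — Tanaka by 18–7.
Quinn vs Diaz: Quinn preferred on 3+4+3+3 = 13 ballots; Quinn wins 13–12.
Quinn vs Janssen: Quinn preferred on 3+6+4+3 = 16 ballots; Quinn wins 16–9.
Quinn vs Yilmaz: Quinn preferred on 3+6+4+3+3 = 19 ballots; Quinn wins 19–6.
Tanaka vs Diaz: 3+3+3+3 = 12 for Tanaka, 13 for Diaz — Diaz by 13–12.
Tanaka vs Janssen: Tanaka is ranked higher on 3+6+4+3+3 = 19 ballots, Janssen on 6. Tanaka wins 19–6.
Tanaka vs Yilmaz: 6+4+3+3+3+3 = 22 for Tanaka, 3 for Yilmaz — Tanaka by 22–3.
Diaz vs Janssen: Diaz is ranked higher on 6+4 = 10 ballots, Janssen on 15. Janssen wins 15–10.
Diaz vs Yilmaz: Diaz preferred on 6+4+3+3 = 16 ballots; Diaz wins 16–9.
Janssen vs Yilmaz: Janssen is ranked higher on 6+3+3+3 = 15 ballots, Yilmaz on 10. Janssen wins 15–10.
Every candidate loses at least once (Quinn loses to Tanaka; Tanaka loses to Diaz; Diaz loses to Quinn; Janssen loses to Quinn; Yilmaz loses to Quinn). The majority relation contains the cycle Quinn → Diaz → Tanaka → Quinn, so there is no Condorcet winner.

none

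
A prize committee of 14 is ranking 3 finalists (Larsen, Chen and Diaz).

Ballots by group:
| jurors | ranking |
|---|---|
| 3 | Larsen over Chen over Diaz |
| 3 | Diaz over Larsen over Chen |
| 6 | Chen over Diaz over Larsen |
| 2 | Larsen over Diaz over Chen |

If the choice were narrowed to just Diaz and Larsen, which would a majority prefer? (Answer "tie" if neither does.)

Ballots ranking Diaz above Larsen: 3 + 6 = 9.
Ballots ranking Larsen above Diaz: 14 − 9 = 5.
Diaz wins the head-to-head 9–5.

Diaz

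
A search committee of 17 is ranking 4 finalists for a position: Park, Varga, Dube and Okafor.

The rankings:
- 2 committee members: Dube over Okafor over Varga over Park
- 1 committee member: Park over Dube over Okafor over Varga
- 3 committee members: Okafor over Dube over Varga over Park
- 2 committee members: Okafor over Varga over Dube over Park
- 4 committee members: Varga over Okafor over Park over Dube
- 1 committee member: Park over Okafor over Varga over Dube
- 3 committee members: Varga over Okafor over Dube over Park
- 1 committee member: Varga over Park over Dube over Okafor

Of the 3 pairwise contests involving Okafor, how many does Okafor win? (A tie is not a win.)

Okafor against each rival (17 committee members):
Okafor vs Park: Okafor, 14–3.
Okafor vs Varga: 2+1+3+2+1 = 9 for Okafor, 8 for Varga — Okafor by 9–8.
Okafor vs Dube: Okafor wins 13–4.
Okafor beats Park, Varga, Dube — 3 pairwise wins.

3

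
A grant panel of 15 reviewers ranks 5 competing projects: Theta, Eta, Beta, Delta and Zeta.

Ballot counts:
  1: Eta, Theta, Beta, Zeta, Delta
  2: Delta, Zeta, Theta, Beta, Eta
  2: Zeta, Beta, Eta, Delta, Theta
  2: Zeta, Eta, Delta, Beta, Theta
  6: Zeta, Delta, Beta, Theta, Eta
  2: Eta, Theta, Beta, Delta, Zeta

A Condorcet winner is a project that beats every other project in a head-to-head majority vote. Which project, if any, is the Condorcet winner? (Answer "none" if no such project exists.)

Head-to-head results (15 reviewers):
Theta vs Eta: Theta wins 8–7.
Theta vs Beta: Beta, 10–5.
Theta–Delta: Delta 12–3.
Theta vs Zeta: Zeta, 12–3.
Eta–Beta: Beta 10–5.
Eta–Delta: Delta 8–7.
Eta–Zeta: Zeta 12–3.
Beta vs Delta: Delta, 10–5.
Beta vs Zeta: Zeta wins 12–3.
Delta vs Zeta: Zeta wins 11–4.
Zeta wins every pairwise contest, so Zeta is the Condorcet winner.

Zeta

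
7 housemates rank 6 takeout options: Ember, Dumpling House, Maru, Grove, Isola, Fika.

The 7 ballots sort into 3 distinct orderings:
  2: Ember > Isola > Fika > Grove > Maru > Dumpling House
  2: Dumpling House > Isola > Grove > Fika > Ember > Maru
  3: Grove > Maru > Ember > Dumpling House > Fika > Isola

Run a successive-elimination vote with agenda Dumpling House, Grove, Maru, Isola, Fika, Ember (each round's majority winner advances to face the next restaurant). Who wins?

Round 1: Dumpling House vs Grove — 2–5, Grove advances.
Round 2: Grove vs Maru — 7–0, Grove advances.
Round 3: Grove vs Isola — 3–4, Isola advances.
Round 4: Isola vs Fika — 4–3, Isola advances.
Round 5: Isola vs Ember — 2–5, Ember advances.
Ember survives the agenda.

Ember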